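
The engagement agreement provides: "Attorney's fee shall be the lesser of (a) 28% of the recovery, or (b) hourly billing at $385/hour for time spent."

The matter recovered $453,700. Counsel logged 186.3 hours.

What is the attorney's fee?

$71,725.50

(a) 28% of $453,700 = $127,036.00
(b) 186.3 × $385 = $71,725.50
The lesser is (b): $71,725.50.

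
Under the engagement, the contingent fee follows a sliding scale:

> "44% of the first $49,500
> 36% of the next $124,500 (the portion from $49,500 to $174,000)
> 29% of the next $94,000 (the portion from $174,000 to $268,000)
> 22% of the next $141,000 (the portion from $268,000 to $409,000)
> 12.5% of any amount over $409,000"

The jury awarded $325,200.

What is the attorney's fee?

First $49,500 at 44% = $21,780.00
Next $124,500 at 36% = $44,820.00
Next $94,000 at 29% = $27,260.00
Remaining $57,200 at 22% = $12,584.00
Fee: $21,780.00 + $44,820.00 + $27,260.00 + $12,584.00 = $106,444.00

$106,444.00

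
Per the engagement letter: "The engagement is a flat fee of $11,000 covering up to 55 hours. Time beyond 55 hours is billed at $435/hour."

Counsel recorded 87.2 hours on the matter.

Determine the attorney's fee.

$25,007.00

Flat fee: $11,000.00
Excess hours: 87.2 − 55 = 32.2
Overrun: 32.2 × $435 = $14,007.00
Total: $11,000.00 + $14,007.00 = $25,007.00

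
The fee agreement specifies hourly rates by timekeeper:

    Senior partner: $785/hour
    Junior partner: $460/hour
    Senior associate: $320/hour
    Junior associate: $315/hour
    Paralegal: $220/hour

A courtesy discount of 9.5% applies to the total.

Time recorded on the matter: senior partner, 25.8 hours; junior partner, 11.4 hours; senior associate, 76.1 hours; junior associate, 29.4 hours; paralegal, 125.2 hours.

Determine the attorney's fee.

Senior partner: 25.8 × $785 = $20,253.00
Junior partner: 11.4 × $460 = $5,244.00
Senior associate: 76.1 × $320 = $24,352.00
Junior associate: 29.4 × $315 = $9,261.00
Paralegal: 125.2 × $220 = $27,544.00
Subtotal: $86,654.00
Less 9.5% discount: −$8,232.13
Total: $86,654.00 − $8,232.13 = $78,421.87

$78,421.87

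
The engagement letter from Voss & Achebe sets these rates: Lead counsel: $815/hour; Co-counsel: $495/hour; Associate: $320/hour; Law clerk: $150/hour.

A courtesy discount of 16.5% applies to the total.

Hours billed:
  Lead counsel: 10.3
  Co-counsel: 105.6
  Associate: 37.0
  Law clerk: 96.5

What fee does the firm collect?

Lead counsel: 10.3 × $815 = $8,394.50
Co-counsel: 105.6 × $495 = $52,272.00
Associate: 37.0 × $320 = $11,840.00
Law clerk: 96.5 × $150 = $14,475.00
Subtotal: $86,981.50
Less 16.5% discount: −$14,351.95
Total: $86,981.50 − $14,351.95 = $72,629.55

$72,629.55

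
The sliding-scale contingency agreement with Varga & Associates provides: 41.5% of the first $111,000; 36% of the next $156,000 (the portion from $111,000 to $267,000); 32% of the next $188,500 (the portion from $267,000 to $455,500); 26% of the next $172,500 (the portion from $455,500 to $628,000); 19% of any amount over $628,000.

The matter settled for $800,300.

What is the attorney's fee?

First $111,000 at 41.5% = $46,065.00
Next $156,000 at 36% = $56,160.00
Next $188,500 at 32% = $60,320.00
Next $172,500 at 26% = $44,850.00
Remaining $172,300 at 19% = $32,737.00
Fee: $46,065.00 + $56,160.00 + $60,320.00 + $44,850.00 + $32,737.00 = $240,132.00

$240,132.00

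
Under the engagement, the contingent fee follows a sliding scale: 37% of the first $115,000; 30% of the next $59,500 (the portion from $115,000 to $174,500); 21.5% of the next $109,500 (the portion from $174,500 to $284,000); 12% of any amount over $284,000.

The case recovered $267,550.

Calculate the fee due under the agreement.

First $115,000 at 37% = $42,550.00
Next $59,500 at 30% = $17,850.00
Remaining $93,050 at 21.5% = $20,005.75
Fee: $42,550.00 + $17,850.00 + $20,005.75 = $80,405.75

$80,405.75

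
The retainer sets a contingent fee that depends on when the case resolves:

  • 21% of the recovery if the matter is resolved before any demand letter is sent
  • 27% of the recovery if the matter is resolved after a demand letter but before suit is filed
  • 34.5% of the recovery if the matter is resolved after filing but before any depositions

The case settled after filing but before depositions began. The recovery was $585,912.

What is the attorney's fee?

The matter settled after filing but before depositions began, so the 34.5% rate applies.
$585,912 × 34.5% = $202,139.64

$202,139.64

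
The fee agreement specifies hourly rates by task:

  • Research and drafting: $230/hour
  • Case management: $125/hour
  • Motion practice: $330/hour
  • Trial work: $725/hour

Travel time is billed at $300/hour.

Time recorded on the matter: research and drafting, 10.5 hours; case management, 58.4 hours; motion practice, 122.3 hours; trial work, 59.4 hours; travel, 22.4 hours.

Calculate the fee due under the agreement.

Research and drafting: 10.5 × $230 = $2,415.00
Case management: 58.4 × $125 = $7,300.00
Motion practice: 122.3 × $330 = $40,359.00
Trial work: 59.4 × $725 = $43,065.00
Subtotal: $2,415.00 + $7,300.00 + $40,359.00 + $43,065.00 = $93,139.00
Travel: 22.4 × $300 = $6,720.00
Total: $93,139.00 + $6,720.00 = $99,859.00

$99,859.00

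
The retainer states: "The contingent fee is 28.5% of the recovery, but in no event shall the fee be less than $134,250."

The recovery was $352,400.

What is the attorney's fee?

$134,250.00

28.5% of $352,400 = $100,434.00
That is below the $134,250 minimum, so the minimum applies.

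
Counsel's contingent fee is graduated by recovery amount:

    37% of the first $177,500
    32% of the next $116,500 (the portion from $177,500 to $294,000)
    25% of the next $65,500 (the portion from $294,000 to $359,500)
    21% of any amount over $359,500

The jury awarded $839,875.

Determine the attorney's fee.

First $177,500 at 37% = $65,675.00
Next $116,500 at 32% = $37,280.00
Next $65,500 at 25% = $16,375.00
Remaining $480,375 at 21% = $100,878.75
Fee: $65,675.00 + $37,280.00 + $16,375.00 + $100,878.75 = $220,208.75

$220,208.75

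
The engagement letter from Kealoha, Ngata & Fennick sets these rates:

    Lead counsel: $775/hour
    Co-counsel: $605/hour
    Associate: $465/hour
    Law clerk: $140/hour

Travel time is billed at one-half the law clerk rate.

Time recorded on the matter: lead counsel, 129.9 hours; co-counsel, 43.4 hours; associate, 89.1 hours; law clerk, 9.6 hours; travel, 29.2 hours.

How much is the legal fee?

Lead counsel: 129.9 × $775 = $100,672.50
Co-counsel: 43.4 × $605 = $26,257.00
Associate: 89.1 × $465 = $41,431.50
Law clerk: 9.6 × $140 = $1,344.00
Subtotal: $100,672.50 + $26,257.00 + $41,431.50 + $1,344.00 = $169,705.00
Travel: 29.2 × ($140 ÷ 2) = 29.2 × $70.00 = $2,044.00
Total: $169,705.00 + $2,044.00 = $171,749.00

$171,749.00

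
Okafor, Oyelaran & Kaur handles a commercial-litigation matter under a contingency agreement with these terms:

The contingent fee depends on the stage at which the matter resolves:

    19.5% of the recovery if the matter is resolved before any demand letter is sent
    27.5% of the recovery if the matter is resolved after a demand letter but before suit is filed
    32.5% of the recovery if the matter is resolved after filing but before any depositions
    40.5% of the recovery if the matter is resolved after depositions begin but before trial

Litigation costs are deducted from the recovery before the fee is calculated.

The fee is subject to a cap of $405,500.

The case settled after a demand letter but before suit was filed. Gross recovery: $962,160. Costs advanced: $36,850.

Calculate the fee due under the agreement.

$254,460.25

Fee base (net of costs): $962,160 − $36,850 = $925,310
The matter settled after a demand letter but before suit was filed, so the 27.5% rate applies.
$925,310 × 27.5% = $254,460.25
$254,460.25 is under the $405,500 cap.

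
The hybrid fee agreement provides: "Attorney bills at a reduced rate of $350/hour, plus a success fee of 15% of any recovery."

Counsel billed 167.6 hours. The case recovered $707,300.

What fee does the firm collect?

$164,755.00

Hourly: 167.6 × $350 = $58,660.00
Success fee: 15% of $707,300 = $106,095.00
Total: $58,660.00 + $106,095.00 = $164,755.00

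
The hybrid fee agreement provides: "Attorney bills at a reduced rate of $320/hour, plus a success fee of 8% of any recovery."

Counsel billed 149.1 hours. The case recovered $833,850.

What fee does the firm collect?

Hourly: 149.1 × $320 = $47,712.00
Success fee: 8% of $833,850 = $66,708.00
Total: $47,712.00 + $66,708.00 = $114,420.00

$114,420.00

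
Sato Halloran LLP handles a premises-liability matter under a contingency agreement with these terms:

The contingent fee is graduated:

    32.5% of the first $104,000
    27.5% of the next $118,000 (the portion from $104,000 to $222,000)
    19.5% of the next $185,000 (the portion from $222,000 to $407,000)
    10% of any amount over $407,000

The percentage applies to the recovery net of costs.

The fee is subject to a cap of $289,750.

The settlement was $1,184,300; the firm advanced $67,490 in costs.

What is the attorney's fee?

Fee base (net of costs): $1,184,300 − $67,490 = $1,116,810
First $104,000 at 32.5% = $33,800.00
Next $118,000 at 27.5% = $32,450.00
Next $185,000 at 19.5% = $36,075.00
Remaining $709,810 at 10% = $70,981.00
Fee: $33,800.00 + $32,450.00 + $36,075.00 + $70,981.00 = $173,306.00
$173,306.00 is under the $289,750 cap.

$173,306.00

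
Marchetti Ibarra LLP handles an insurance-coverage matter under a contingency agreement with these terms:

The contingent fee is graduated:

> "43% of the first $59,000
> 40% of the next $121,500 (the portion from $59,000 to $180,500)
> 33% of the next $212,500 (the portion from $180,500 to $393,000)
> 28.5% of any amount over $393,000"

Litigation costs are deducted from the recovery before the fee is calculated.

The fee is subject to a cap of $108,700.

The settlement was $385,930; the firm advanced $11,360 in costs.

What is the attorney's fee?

Fee base (net of costs): $385,930 − $11,360 = $374,570
First $59,000 at 43% = $25,370.00
Next $121,500 at 40% = $48,600.00
Remaining $194,070 at 33% = $64,043.10
Fee: $25,370.00 + $48,600.00 + $64,043.10 = $138,013.10
$138,013.10 exceeds the $108,700 cap, so the fee is capped at $108,700.00.

$108,700.00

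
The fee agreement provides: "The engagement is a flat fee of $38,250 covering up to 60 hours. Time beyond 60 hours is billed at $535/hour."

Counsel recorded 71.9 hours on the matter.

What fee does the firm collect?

Flat fee: $38,250.00
Excess hours: 71.9 − 60 = 11.9
Overrun: 11.9 × $535 = $6,366.50
Total: $38,250.00 + $6,366.50 = $44,616.50

$44,616.50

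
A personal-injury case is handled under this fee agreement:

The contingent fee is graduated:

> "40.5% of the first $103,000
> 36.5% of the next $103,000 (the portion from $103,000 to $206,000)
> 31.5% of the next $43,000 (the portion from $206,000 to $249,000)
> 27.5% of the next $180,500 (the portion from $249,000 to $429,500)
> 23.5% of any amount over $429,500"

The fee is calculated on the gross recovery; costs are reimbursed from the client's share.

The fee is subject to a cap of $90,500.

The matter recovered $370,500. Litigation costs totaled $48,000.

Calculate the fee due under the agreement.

$90,500.00

Fee base is the gross recovery, $370,500; costs are reimbursed separately.
First $103,000 at 40.5% = $41,715.00
Next $103,000 at 36.5% = $37,595.00
Next $43,000 at 31.5% = $13,545.00
Remaining $121,500 at 27.5% = $33,412.50
Fee: $41,715.00 + $37,595.00 + $13,545.00 + $33,412.50 = $126,267.50
$126,267.50 exceeds the $90,500 cap, so the fee is capped at $90,500.00.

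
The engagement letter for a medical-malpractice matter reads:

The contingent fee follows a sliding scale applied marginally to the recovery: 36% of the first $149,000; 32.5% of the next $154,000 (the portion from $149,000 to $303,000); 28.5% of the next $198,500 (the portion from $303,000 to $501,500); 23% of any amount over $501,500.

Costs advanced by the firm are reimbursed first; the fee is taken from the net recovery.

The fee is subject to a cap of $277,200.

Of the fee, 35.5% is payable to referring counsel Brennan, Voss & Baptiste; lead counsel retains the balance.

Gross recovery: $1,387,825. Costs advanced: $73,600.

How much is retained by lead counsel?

$178,794.00

Fee base (net of costs): $1,387,825 − $73,600 = $1,314,225
First $149,000 at 36% = $53,640.00
Next $154,000 at 32.5% = $50,050.00
Next $198,500 at 28.5% = $56,572.50
Remaining $812,725 at 23% = $186,926.75
Fee: $53,640.00 + $50,050.00 + $56,572.50 + $186,926.75 = $347,189.25
$347,189.25 exceeds the $277,200 cap, so the fee is capped at $277,200.00.
Referral share: 35.5% of $277,200.00 = $98,406.00; lead counsel retains $277,200.00 − $98,406.00 = $178,794.00.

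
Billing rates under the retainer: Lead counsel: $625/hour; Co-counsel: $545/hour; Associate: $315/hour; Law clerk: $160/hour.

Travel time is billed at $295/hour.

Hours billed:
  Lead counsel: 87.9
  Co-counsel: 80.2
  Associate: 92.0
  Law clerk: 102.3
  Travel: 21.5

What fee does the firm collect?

Lead counsel: 87.9 × $625 = $54,937.50
Co-counsel: 80.2 × $545 = $43,709.00
Associate: 92.0 × $315 = $28,980.00
Law clerk: 102.3 × $160 = $16,368.00
Subtotal: $54,937.50 + $43,709.00 + $28,980.00 + $16,368.00 = $143,994.50
Travel: 21.5 × $295 = $6,342.50
Total: $143,994.50 + $6,342.50 = $150,337.00

$150,337.00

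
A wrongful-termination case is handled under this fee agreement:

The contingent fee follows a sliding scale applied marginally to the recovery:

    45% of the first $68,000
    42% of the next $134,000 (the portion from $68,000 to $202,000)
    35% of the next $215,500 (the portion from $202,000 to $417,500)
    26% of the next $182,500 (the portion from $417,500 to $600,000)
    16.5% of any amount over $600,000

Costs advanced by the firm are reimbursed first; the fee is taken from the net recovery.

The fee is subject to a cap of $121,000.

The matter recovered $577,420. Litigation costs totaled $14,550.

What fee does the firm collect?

$121,000.00

Fee base (net of costs): $577,420 − $14,550 = $562,870
First $68,000 at 45% = $30,600.00
Next $134,000 at 42% = $56,280.00
Next $215,500 at 35% = $75,425.00
Remaining $145,370 at 26% = $37,796.20
Fee: $30,600.00 + $56,280.00 + $75,425.00 + $37,796.20 = $200,101.20
$200,101.20 exceeds the $121,000 cap, so the fee is capped at $121,000.00.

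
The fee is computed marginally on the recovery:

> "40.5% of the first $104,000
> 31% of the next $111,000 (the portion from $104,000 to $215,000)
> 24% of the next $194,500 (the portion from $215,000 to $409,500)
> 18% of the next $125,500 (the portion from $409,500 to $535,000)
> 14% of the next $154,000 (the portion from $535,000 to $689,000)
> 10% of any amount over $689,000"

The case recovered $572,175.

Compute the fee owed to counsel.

$151,004.50

First $104,000 at 40.5% = $42,120.00
Next $111,000 at 31% = $34,410.00
Next $194,500 at 24% = $46,680.00
Next $125,500 at 18% = $22,590.00
Remaining $37,175 at 14% = $5,204.50
Fee: $42,120.00 + $34,410.00 + $46,680.00 + $22,590.00 + $5,204.50 = $151,004.50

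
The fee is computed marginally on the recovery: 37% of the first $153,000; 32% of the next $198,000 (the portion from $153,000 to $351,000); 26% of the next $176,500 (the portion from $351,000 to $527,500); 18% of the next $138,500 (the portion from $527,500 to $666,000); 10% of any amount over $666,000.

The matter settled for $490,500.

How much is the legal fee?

First $153,000 at 37% = $56,610.00
Next $198,000 at 32% = $63,360.00
Remaining $139,500 at 26% = $36,270.00
Fee: $56,610.00 + $63,360.00 + $36,270.00 = $156,240.00

$156,240.00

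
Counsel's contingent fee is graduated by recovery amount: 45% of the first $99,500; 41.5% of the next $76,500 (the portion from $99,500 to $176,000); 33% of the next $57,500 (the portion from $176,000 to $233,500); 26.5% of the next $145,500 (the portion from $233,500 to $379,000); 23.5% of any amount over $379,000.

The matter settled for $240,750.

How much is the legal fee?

First $99,500 at 45% = $44,775.00
Next $76,500 at 41.5% = $31,747.50
Next $57,500 at 33% = $18,975.00
Remaining $7,250 at 26.5% = $1,921.25
Fee: $44,775.00 + $31,747.50 + $18,975.00 + $1,921.25 = $97,418.75

$97,418.75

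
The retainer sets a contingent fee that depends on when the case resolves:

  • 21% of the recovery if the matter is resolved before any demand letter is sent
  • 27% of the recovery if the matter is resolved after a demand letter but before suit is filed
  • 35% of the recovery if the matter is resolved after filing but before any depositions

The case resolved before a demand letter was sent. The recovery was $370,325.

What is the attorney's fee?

The matter resolved before a demand letter was sent, so the 21% rate applies.
$370,325 × 21% = $77,768.25

$77,768.25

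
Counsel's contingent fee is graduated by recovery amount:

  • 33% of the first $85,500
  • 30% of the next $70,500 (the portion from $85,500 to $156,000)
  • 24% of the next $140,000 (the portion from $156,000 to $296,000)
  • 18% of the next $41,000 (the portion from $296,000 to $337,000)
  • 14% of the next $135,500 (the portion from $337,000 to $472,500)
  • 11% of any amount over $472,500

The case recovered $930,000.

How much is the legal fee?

First $85,500 at 33% = $28,215.00
Next $70,500 at 30% = $21,150.00
Next $140,000 at 24% = $33,600.00
Next $41,000 at 18% = $7,380.00
Next $135,500 at 14% = $18,970.00
Remaining $457,500 at 11% = $50,325.00
Fee: $28,215.00 + $21,150.00 + $33,600.00 + $7,380.00 + $18,970.00 + $50,325.00 = $159,640.00

$159,640.00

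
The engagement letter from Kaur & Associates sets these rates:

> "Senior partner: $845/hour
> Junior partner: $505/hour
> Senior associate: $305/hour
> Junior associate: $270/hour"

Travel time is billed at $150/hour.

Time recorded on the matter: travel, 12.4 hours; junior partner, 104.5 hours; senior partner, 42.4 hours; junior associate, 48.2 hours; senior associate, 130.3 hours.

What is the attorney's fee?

Senior partner: 42.4 × $845 = $35,828.00
Junior partner: 104.5 × $505 = $52,772.50
Senior associate: 130.3 × $305 = $39,741.50
Junior associate: 48.2 × $270 = $13,014.00
Subtotal: $35,828.00 + $52,772.50 + $39,741.50 + $13,014.00 = $141,356.00
Travel: 12.4 × $150 = $1,860.00
Total: $141,356.00 + $1,860.00 = $143,216.00

$143,216.00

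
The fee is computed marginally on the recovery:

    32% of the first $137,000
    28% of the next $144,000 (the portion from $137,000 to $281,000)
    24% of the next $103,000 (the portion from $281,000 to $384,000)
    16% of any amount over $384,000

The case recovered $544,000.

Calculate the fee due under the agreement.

First $137,000 at 32% = $43,840.00
Next $144,000 at 28% = $40,320.00
Next $103,000 at 24% = $24,720.00
Remaining $160,000 at 16% = $25,600.00
Fee: $43,840.00 + $40,320.00 + $24,720.00 + $25,600.00 = $134,480.00

$134,480.00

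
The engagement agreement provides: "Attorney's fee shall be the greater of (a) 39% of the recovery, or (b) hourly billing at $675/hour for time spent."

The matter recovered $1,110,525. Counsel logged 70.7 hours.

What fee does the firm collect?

$433,104.75

(a) 39% of $1,110,525 = $433,104.75
(b) 70.7 × $675 = $47,722.50
The greater is (a): $433,104.75.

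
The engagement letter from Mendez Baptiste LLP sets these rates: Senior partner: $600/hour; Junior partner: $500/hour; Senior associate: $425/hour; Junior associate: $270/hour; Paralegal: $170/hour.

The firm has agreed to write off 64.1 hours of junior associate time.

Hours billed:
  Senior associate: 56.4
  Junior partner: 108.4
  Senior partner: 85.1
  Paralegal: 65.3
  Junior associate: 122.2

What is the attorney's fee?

$156,018.00

Senior partner: 85.1 × $600 = $51,060.00
Junior partner: 108.4 × $500 = $54,200.00
Senior associate: 56.4 × $425 = $23,970.00
Junior associate: 122.2 × $270 = $32,994.00
Paralegal: 65.3 × $170 = $11,101.00
Subtotal: $173,325.00
Write-off: 64.1 × $270 = $17,307.00
Total: $173,325.00 − $17,307.00 = $156,018.00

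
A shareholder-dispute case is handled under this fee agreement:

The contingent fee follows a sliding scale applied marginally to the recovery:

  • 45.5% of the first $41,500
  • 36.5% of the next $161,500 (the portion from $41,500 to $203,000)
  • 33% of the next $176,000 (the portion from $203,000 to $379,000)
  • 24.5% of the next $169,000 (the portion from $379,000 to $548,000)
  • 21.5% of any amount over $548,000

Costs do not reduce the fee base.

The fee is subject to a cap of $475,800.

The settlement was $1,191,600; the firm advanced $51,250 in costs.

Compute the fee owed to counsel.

$315,689.00

Fee base is the gross recovery, $1,191,600; costs are reimbursed separately.
First $41,500 at 45.5% = $18,882.50
Next $161,500 at 36.5% = $58,947.50
Next $176,000 at 33% = $58,080.00
Next $169,000 at 24.5% = $41,405.00
Remaining $643,600 at 21.5% = $138,374.00
Fee: $18,882.50 + $58,947.50 + $58,080.00 + $41,405.00 + $138,374.00 = $315,689.00
$315,689.00 is under the $475,800 cap.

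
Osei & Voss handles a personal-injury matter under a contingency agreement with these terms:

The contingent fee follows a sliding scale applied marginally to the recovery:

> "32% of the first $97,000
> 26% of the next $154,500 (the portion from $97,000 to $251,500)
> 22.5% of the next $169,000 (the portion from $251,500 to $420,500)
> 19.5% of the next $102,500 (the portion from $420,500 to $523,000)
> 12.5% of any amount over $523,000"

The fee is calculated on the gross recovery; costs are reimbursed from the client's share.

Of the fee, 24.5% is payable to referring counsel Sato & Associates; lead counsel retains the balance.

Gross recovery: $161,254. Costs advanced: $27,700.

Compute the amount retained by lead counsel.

$36,048.26

Fee base is the gross recovery, $161,254; costs are reimbursed separately.
First $97,000 at 32% = $31,040.00
Remaining $64,254 at 26% = $16,706.04
Fee: $31,040.00 + $16,706.04 = $47,746.04
Referral share: 24.5% of $47,746.04 = $11,697.78; lead counsel retains $47,746.04 − $11,697.78 = $36,048.26.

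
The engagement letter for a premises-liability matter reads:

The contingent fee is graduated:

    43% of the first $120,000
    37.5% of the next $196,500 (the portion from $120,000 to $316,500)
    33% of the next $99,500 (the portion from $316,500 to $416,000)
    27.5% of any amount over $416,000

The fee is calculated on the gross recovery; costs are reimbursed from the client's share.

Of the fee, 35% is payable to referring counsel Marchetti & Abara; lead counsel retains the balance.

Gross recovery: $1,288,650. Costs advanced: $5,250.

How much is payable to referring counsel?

Fee base is the gross recovery, $1,288,650; costs are reimbursed separately.
First $120,000 at 43% = $51,600.00
Next $196,500 at 37.5% = $73,687.50
Next $99,500 at 33% = $32,835.00
Remaining $872,650 at 27.5% = $239,978.75
Fee: $51,600.00 + $73,687.50 + $32,835.00 + $239,978.75 = $398,101.25
Referral share: 35% of $398,101.25 = $139,335.44; lead counsel retains $398,101.25 − $139,335.44 = $258,765.81.

$139,335.44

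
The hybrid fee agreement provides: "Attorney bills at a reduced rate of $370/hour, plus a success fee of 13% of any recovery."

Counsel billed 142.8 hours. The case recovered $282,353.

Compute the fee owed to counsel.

Hourly: 142.8 × $370 = $52,836.00
Success fee: 13% of $282,353 = $36,705.89
Total: $52,836.00 + $36,705.89 = $89,541.89

$89,541.89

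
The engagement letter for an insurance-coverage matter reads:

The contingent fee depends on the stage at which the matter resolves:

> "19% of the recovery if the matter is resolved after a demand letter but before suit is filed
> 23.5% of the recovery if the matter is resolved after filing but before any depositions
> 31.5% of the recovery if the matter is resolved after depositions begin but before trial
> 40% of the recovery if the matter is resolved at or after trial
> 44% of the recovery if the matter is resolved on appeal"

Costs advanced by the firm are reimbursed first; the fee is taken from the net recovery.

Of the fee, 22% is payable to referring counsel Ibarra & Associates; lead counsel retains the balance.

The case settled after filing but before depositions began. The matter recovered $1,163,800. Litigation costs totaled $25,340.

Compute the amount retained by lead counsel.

Fee base (net of costs): $1,163,800 − $25,340 = $1,138,460
The matter settled after filing but before depositions began, so the 23.5% rate applies.
$1,138,460 × 23.5% = $267,538.10
Referral share: 22% of $267,538.10 = $58,858.38; lead counsel retains $267,538.10 − $58,858.38 = $208,679.72.

$208,679.72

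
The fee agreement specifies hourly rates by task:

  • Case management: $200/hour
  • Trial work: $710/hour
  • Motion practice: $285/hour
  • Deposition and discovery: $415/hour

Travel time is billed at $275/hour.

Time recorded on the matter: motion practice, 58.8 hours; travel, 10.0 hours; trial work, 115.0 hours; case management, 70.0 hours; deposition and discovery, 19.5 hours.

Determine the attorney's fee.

$123,250.50

Case management: 70.0 × $200 = $14,000.00
Trial work: 115.0 × $710 = $81,650.00
Motion practice: 58.8 × $285 = $16,758.00
Deposition and discovery: 19.5 × $415 = $8,092.50
Subtotal: $14,000.00 + $81,650.00 + $16,758.00 + $8,092.50 = $120,500.50
Travel: 10.0 × $275 = $2,750.00
Total: $120,500.50 + $2,750.00 = $123,250.50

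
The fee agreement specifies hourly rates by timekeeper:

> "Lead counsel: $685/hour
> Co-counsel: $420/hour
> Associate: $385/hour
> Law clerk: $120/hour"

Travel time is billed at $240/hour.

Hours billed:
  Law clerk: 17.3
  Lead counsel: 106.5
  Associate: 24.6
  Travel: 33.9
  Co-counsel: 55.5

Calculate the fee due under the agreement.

Lead counsel: 106.5 × $685 = $72,952.50
Co-counsel: 55.5 × $420 = $23,310.00
Associate: 24.6 × $385 = $9,471.00
Law clerk: 17.3 × $120 = $2,076.00
Subtotal: $72,952.50 + $23,310.00 + $9,471.00 + $2,076.00 = $107,809.50
Travel: 33.9 × $240 = $8,136.00
Total: $107,809.50 + $8,136.00 = $115,945.50

$115,945.50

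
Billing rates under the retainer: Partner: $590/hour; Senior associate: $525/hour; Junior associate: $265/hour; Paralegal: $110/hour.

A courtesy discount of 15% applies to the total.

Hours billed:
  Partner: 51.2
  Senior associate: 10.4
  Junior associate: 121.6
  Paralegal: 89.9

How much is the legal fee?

Partner: 51.2 × $590 = $30,208.00
Senior associate: 10.4 × $525 = $5,460.00
Junior associate: 121.6 × $265 = $32,224.00
Paralegal: 89.9 × $110 = $9,889.00
Subtotal: $77,781.00
Less 15% discount: −$11,667.15
Total: $77,781.00 − $11,667.15 = $66,113.85

$66,113.85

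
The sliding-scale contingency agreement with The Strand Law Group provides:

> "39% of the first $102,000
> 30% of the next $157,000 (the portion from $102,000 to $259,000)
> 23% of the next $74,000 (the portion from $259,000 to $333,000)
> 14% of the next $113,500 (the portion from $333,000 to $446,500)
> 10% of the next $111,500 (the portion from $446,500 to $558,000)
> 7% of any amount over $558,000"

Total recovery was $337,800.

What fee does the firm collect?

$104,572.00

First $102,000 at 39% = $39,780.00
Next $157,000 at 30% = $47,100.00
Next $74,000 at 23% = $17,020.00
Remaining $4,800 at 14% = $672.00
Fee: $39,780.00 + $47,100.00 + $17,020.00 + $672.00 = $104,572.00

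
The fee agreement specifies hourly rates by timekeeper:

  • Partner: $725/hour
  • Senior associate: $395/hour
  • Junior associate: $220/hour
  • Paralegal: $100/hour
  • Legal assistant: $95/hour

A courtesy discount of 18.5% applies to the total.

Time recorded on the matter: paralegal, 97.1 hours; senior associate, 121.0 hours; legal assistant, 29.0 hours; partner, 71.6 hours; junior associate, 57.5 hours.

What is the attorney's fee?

$101,728.30

Partner: 71.6 × $725 = $51,910.00
Senior associate: 121.0 × $395 = $47,795.00
Junior associate: 57.5 × $220 = $12,650.00
Paralegal: 97.1 × $100 = $9,710.00
Legal assistant: 29.0 × $95 = $2,755.00
Subtotal: $124,820.00
Less 18.5% discount: −$23,091.70
Total: $124,820.00 − $23,091.70 = $101,728.30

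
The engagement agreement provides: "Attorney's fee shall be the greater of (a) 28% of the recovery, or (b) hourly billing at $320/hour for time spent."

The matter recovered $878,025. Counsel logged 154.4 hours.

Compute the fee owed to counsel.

$245,847.00

(a) 28% of $878,025 = $245,847.00
(b) 154.4 × $320 = $49,408.00
The greater is (a): $245,847.00.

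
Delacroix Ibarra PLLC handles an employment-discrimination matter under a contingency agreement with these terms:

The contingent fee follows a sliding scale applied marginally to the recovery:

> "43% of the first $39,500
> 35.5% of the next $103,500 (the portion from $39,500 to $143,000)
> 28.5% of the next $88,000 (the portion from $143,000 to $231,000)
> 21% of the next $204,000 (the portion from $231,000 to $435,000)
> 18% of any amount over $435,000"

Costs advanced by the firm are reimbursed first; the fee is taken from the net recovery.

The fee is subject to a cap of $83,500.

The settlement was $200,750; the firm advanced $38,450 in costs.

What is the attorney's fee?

$59,228.00

Fee base (net of costs): $200,750 − $38,450 = $162,300
First $39,500 at 43% = $16,985.00
Next $103,500 at 35.5% = $36,742.50
Remaining $19,300 at 28.5% = $5,500.50
Fee: $16,985.00 + $36,742.50 + $5,500.50 = $59,228.00
$59,228.00 is under the $83,500 cap.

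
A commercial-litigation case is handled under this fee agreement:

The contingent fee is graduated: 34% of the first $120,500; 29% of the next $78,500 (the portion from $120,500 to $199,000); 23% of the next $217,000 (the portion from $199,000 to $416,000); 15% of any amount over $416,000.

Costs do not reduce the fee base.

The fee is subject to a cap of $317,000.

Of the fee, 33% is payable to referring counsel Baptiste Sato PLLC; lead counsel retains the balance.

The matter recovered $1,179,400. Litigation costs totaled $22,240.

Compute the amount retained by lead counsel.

Fee base is the gross recovery, $1,179,400; costs are reimbursed separately.
First $120,500 at 34% = $40,970.00
Next $78,500 at 29% = $22,765.00
Next $217,000 at 23% = $49,910.00
Remaining $763,400 at 15% = $114,510.00
Fee: $40,970.00 + $22,765.00 + $49,910.00 + $114,510.00 = $228,155.00
$228,155.00 is under the $317,000 cap.
Referral share: 33% of $228,155.00 = $75,291.15; lead counsel retains $228,155.00 − $75,291.15 = $152,863.85.

$152,863.85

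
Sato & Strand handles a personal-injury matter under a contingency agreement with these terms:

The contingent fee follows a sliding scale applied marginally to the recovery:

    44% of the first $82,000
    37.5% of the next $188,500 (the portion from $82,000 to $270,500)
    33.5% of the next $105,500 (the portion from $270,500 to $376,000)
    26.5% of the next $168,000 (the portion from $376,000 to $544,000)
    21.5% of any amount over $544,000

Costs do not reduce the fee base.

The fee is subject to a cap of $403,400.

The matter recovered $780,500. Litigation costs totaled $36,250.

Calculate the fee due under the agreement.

Fee base is the gross recovery, $780,500; costs are reimbursed separately.
First $82,000 at 44% = $36,080.00
Next $188,500 at 37.5% = $70,687.50
Next $105,500 at 33.5% = $35,342.50
Next $168,000 at 26.5% = $44,520.00
Remaining $236,500 at 21.5% = $50,847.50
Fee: $36,080.00 + $70,687.50 + $35,342.50 + $44,520.00 + $50,847.50 = $237,477.50
$237,477.50 is under the $403,400 cap.

$237,477.50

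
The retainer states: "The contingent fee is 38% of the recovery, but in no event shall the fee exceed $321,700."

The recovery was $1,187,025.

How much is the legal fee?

38% of $1,187,025 = $451,069.50
That exceeds the $321,700 cap, so the fee is capped at $321,700.

$321,700.00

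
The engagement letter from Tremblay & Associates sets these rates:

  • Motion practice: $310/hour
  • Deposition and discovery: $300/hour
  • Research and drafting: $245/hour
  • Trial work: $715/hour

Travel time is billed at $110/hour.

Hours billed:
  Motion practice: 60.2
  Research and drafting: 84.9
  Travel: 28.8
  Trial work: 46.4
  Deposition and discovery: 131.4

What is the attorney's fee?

Motion practice: 60.2 × $310 = $18,662.00
Deposition and discovery: 131.4 × $300 = $39,420.00
Research and drafting: 84.9 × $245 = $20,800.50
Trial work: 46.4 × $715 = $33,176.00
Subtotal: $18,662.00 + $39,420.00 + $20,800.50 + $33,176.00 = $112,058.50
Travel: 28.8 × $110 = $3,168.00
Total: $112,058.50 + $3,168.00 = $115,226.50

$115,226.50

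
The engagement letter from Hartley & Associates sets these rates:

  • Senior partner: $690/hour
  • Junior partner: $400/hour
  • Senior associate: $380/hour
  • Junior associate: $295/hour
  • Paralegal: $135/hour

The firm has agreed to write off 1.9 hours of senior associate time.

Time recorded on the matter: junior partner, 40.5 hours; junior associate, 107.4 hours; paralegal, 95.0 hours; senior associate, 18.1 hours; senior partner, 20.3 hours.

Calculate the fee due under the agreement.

$80,871.00

Senior partner: 20.3 × $690 = $14,007.00
Junior partner: 40.5 × $400 = $16,200.00
Senior associate: 18.1 × $380 = $6,878.00
Junior associate: 107.4 × $295 = $31,683.00
Paralegal: 95.0 × $135 = $12,825.00
Subtotal: $81,593.00
Write-off: 1.9 × $380 = $722.00
Total: $81,593.00 − $722.00 = $80,871.00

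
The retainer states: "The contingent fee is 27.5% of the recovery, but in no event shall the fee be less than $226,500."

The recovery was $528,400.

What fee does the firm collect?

$226,500.00

27.5% of $528,400 = $145,310.00
That is below the $226,500 minimum, so the minimum applies.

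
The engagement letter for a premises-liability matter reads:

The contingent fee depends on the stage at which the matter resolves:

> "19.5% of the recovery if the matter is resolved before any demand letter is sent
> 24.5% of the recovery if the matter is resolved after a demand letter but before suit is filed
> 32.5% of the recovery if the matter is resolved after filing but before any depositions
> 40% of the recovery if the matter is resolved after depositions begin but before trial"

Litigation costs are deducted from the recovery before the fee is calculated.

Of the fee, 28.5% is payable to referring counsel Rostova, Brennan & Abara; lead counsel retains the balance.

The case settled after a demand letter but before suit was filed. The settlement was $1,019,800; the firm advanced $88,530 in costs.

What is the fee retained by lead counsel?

Fee base (net of costs): $1,019,800 − $88,530 = $931,270
The matter settled after a demand letter but before suit was filed, so the 24.5% rate applies.
$931,270 × 24.5% = $228,161.15
Referral share: 28.5% of $228,161.15 = $65,025.93; lead counsel retains $228,161.15 − $65,025.93 = $163,135.22.

$163,135.22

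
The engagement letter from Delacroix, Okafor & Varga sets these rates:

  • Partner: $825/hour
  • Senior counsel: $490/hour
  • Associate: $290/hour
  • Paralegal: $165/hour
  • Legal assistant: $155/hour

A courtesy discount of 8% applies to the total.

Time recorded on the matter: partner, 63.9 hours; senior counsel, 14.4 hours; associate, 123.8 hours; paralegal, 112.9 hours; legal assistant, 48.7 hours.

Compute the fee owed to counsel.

$112,104.30

Partner: 63.9 × $825 = $52,717.50
Senior counsel: 14.4 × $490 = $7,056.00
Associate: 123.8 × $290 = $35,902.00
Paralegal: 112.9 × $165 = $18,628.50
Legal assistant: 48.7 × $155 = $7,548.50
Subtotal: $121,852.50
Less 8% discount: −$9,748.20
Total: $121,852.50 − $9,748.20 = $112,104.30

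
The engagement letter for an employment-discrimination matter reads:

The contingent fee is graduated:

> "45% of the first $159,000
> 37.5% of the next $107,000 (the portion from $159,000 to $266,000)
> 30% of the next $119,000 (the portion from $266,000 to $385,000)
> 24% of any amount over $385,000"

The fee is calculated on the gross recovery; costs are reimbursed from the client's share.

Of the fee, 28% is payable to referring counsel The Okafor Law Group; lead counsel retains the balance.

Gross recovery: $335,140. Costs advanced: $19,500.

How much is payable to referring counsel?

Fee base is the gross recovery, $335,140; costs are reimbursed separately.
First $159,000 at 45% = $71,550.00
Next $107,000 at 37.5% = $40,125.00
Remaining $69,140 at 30% = $20,742.00
Fee: $71,550.00 + $40,125.00 + $20,742.00 = $132,417.00
Referral share: 28% of $132,417.00 = $37,076.76; lead counsel retains $132,417.00 − $37,076.76 = $95,340.24.

$37,076.76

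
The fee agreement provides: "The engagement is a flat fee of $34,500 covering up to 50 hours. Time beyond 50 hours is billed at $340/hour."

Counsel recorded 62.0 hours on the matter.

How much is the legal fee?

Flat fee: $34,500.00
Excess hours: 62.0 − 50 = 12.0
Overrun: 12.0 × $340 = $4,080.00
Total: $34,500.00 + $4,080.00 = $38,580.00

$38,580.00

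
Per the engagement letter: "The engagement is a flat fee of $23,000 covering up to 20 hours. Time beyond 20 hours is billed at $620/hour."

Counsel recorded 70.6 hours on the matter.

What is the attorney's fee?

$54,372.00

Flat fee: $23,000.00
Excess hours: 70.6 − 20 = 50.6
Overrun: 50.6 × $620 = $31,372.00
Total: $23,000.00 + $31,372.00 = $54,372.00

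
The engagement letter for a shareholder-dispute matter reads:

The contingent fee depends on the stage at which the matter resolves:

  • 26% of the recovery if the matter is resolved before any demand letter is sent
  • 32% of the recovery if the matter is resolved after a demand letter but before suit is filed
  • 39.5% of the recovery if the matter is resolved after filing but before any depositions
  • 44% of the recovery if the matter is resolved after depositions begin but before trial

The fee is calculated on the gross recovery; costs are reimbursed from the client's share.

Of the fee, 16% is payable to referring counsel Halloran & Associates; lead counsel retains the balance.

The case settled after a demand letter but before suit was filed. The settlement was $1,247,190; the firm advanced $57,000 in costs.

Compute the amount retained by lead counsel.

$335,244.67

Fee base is the gross recovery, $1,247,190; costs are reimbursed separately.
The matter settled after a demand letter but before suit was filed, so the 32% rate applies.
$1,247,190 × 32% = $399,100.80
Referral share: 16% of $399,100.80 = $63,856.13; lead counsel retains $399,100.80 − $63,856.13 = $335,244.67.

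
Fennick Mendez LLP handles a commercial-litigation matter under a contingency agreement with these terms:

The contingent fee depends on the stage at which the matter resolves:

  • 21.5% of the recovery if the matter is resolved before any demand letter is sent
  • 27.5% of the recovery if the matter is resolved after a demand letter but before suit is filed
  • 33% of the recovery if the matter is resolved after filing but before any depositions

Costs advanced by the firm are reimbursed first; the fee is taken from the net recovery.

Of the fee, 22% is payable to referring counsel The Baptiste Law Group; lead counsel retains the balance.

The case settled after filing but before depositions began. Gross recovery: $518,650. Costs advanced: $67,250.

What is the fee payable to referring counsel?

$32,771.64

Fee base (net of costs): $518,650 − $67,250 = $451,400
The matter settled after filing but before depositions began, so the 33% rate applies.
$451,400 × 33% = $148,962.00
Referral share: 22% of $148,962.00 = $32,771.64; lead counsel retains $148,962.00 − $32,771.64 = $116,190.36.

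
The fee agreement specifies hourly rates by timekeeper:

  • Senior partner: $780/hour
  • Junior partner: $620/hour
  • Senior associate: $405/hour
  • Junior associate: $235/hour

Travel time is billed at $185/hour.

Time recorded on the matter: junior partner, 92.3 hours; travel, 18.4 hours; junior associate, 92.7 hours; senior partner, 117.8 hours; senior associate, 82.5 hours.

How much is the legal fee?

Senior partner: 117.8 × $780 = $91,884.00
Junior partner: 92.3 × $620 = $57,226.00
Senior associate: 82.5 × $405 = $33,412.50
Junior associate: 92.7 × $235 = $21,784.50
Subtotal: $91,884.00 + $57,226.00 + $33,412.50 + $21,784.50 = $204,307.00
Travel: 18.4 × $185 = $3,404.00
Total: $204,307.00 + $3,404.00 = $207,711.00

$207,711.00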